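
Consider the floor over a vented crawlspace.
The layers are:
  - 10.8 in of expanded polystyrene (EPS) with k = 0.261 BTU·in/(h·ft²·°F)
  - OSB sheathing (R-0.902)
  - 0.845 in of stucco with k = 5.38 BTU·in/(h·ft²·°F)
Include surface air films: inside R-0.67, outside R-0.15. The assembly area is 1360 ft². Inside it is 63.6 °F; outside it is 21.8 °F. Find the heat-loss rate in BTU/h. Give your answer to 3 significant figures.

10.8/0.261 = 41.38
0.845/5.38 = 0.1571
R_total = 0.67 + 41.38 + 0.902 + 0.1571 + 0.15 = 43.26 ft²·°F·h/BTU
Q = A·ΔT/R = 1360 × (63.6 − 21.8) / 43.26 = 1314 BTU/h

1310 BTU/h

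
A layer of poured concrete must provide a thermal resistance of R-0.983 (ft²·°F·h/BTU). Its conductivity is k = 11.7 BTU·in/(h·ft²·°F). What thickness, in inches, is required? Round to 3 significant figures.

11.5 in

L = R × k = 0.983 × 11.7 = 11.5 in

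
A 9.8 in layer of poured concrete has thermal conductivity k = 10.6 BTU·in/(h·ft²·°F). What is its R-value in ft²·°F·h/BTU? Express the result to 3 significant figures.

R = L/k = 9.8/10.6 = 0.9245 ft²·°F·h/BTU

0.925 ft²·°F·h/BTU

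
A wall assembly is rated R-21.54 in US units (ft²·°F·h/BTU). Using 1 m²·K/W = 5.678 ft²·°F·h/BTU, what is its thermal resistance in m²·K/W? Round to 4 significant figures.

R_SI = 21.54/5.678 = 3.7936

3.794 m²·K/W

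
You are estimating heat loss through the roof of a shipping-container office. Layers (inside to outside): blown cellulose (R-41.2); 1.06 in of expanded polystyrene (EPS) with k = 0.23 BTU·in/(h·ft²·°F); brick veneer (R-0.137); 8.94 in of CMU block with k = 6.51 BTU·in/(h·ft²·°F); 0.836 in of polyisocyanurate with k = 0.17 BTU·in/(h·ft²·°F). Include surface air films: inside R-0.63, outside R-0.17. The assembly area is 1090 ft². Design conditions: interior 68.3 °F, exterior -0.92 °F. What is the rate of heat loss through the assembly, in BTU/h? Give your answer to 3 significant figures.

1.06/0.23 = 4.609
8.94/6.51 = 1.373
0.836/0.17 = 4.918
R_total = 0.63 + 41.2 + 4.609 + 0.137 + 1.373 + 4.918 + 0.17 = 53.04 ft²·°F·h/BTU
Q = A·ΔT/R = 1090 × (68.3 − (-0.92)) / 53.04 = 1423 BTU/h

1420 BTU/h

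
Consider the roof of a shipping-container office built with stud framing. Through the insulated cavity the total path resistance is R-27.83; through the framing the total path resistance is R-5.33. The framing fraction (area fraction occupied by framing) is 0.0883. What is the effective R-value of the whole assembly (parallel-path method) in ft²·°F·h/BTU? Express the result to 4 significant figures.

20.27 ft²·°F·h/BTU

U_eff = 0.9117/27.83 + 0.0883/5.33 = 0.03276 + 0.016567 = 0.049326
R_eff = 1/U_eff = 20.273 ft²·°F·h/BTU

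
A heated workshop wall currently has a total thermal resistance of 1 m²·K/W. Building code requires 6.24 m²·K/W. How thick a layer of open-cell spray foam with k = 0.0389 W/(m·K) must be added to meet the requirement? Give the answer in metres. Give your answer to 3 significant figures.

0.204 m

ΔR = 6.24 − 1 = 5.24 m²·K/W
L = ΔR × k = 5.24 × 0.0389 = 0.2038 m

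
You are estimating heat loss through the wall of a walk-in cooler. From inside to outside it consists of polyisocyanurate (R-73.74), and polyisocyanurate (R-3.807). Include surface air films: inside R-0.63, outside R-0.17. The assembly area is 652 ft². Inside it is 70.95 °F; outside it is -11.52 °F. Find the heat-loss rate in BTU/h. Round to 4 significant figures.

R_total = 0.63 + 73.74 + 3.807 + 0.17 = 78.347 ft²·°F·h/BTU
Q = A·ΔT/R = 652 × (70.95 − (-11.52)) / 78.347 = 686.31 BTU/h

686.3 BTU/h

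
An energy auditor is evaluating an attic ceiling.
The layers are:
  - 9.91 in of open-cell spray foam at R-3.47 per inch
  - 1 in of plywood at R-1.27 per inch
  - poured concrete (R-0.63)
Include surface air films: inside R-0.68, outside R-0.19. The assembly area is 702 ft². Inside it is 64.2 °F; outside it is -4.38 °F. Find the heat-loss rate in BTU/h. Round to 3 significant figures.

9.91 × 3.47 = 34.39
1 × 1.27 = 1.27
R_total = 0.68 + 34.39 + 1.27 + 0.63 + 0.19 = 37.16 ft²·°F·h/BTU
Q = A·ΔT/R = 702 × (64.2 − (-4.38)) / 37.16 = 1296 BTU/h

1300 BTU/h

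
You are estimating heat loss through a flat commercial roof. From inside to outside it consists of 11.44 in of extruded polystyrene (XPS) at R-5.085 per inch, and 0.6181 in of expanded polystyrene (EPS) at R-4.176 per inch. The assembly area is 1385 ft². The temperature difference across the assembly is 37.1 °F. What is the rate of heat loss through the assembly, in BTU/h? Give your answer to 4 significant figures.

11.44 × 5.085 = 58.172
0.6181 × 4.176 = 2.5812
R_total = 58.172 + 2.5812 = 60.754 ft²·°F·h/BTU
Q = A·ΔT/R = 1385 × 37.1 / 60.754 = 845.77 BTU/h

845.8 BTU/h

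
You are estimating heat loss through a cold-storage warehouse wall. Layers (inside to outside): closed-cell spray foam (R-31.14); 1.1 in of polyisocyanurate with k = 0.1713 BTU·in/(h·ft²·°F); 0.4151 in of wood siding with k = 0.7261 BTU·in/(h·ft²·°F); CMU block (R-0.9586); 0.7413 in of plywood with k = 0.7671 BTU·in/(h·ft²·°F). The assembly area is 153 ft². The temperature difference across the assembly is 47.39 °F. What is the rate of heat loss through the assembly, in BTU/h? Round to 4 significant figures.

181.0 BTU/h

1.1/0.1713 = 6.4215
0.4151/0.7261 = 0.57168
0.7413/0.7671 = 0.96637
R_total = 31.14 + 6.4215 + 0.57168 + 0.9586 + 0.96637 = 40.058 ft²·°F·h/BTU
Q = A·ΔT/R = 153 × 47.39 / 40.058 = 181 BTU/h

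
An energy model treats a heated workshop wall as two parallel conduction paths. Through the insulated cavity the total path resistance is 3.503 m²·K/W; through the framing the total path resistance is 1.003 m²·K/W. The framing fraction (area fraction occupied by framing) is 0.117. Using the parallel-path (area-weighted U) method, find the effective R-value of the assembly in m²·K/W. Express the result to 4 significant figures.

U_eff = 0.883/3.503 + 0.117/1.003 = 0.25207 + 0.11665 = 0.36872
R_eff = 1/U_eff = 2.7121 m²·K/W

2.712 m²·K/W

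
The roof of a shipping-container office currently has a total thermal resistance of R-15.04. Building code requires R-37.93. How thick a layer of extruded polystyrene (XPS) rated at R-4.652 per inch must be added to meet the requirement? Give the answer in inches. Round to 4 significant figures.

ΔR = 37.93 − 15.04 = 22.89 ft²·°F·h/BTU
L = ΔR / (R/in) = 22.89/4.652 = 4.9205 in

4.920 in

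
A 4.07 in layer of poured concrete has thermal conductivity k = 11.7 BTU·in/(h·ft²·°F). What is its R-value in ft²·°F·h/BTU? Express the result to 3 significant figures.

0.348 ft²·°F·h/BTU

R = L/k = 4.07/11.7 = 0.3479 ft²·°F·h/BTU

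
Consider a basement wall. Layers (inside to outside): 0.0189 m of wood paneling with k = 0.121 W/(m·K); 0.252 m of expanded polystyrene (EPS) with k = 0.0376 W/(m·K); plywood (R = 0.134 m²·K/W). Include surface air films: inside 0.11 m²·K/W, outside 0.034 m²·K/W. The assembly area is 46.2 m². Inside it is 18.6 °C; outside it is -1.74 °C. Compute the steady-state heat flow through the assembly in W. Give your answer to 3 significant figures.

132 W

0.0189/0.121 = 0.1562
0.252/0.0376 = 6.702
R_total = 0.11 + 0.1562 + 6.702 + 0.134 + 0.034 = 7.136 m²·K/W
Q = A·ΔT/R = 46.2 × (18.6 − (-1.74)) / 7.136 = 131.7 W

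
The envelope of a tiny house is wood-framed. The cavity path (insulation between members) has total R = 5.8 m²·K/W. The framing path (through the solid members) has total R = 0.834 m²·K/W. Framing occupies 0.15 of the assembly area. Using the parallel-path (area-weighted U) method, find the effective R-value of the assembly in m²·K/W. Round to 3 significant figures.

3.06 m²·K/W

U_eff = 0.85/5.8 + 0.15/0.834 = 0.1466 + 0.1799 = 0.3264
R_eff = 1/U_eff = 3.064 m²·K/W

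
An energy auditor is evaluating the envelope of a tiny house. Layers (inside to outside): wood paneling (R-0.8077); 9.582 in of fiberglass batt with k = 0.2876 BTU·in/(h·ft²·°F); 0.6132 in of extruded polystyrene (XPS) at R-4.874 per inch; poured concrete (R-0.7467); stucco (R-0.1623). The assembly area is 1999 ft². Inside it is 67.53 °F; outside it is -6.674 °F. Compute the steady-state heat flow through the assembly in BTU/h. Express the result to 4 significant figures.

3901 BTU/h

9.582/0.2876 = 33.317
0.6132 × 4.874 = 2.9887
R_total = 0.8077 + 33.317 + 2.9887 + 0.7467 + 0.1623 = 38.023 ft²·°F·h/BTU
Q = A·ΔT/R = 1999 × (67.53 − (-6.674)) / 38.023 = 3901.2 BTU/h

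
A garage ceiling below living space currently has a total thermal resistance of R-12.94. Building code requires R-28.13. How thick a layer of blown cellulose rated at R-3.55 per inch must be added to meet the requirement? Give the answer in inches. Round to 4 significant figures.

ΔR = 28.13 − 12.94 = 15.19 ft²·°F·h/BTU
L = ΔR / (R/in) = 15.19/3.55 = 4.2789 in

4.279 in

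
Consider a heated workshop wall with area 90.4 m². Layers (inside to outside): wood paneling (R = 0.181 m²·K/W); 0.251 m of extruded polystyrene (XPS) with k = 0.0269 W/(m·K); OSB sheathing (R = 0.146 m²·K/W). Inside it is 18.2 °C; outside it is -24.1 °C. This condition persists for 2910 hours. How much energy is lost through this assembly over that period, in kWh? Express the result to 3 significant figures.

1150 kWh

0.251/0.0269 = 9.331
R_total = 0.181 + 9.331 + 0.146 = 9.658 m²·K/W
Q = 90.4 × (18.2 − (-24.1)) / 9.658 = 395.9 W
E = 395.9 W × 2910 h / 1000 = 1152 kWh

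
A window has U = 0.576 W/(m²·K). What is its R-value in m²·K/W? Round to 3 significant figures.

1.74 m²·K/W

R = 1/U = 1/0.576 = 1.736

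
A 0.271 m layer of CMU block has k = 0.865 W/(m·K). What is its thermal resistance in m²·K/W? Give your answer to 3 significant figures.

0.313 m²·K/W

R = L/k = 0.271/0.865 = 0.3133 m²·K/W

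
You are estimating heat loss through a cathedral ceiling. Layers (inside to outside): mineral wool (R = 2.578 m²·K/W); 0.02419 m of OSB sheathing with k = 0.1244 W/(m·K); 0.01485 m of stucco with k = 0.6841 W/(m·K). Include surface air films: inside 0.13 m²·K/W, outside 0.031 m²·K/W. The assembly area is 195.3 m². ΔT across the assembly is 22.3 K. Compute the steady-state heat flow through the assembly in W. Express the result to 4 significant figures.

0.02419/0.1244 = 0.19445
0.01485/0.6841 = 0.021707
R_total = 0.13 + 2.578 + 0.19445 + 0.021707 + 0.031 = 2.9552 m²·K/W
Q = A·ΔT/R = 195.3 × 22.3 / 2.9552 = 1473.8 W

1474 W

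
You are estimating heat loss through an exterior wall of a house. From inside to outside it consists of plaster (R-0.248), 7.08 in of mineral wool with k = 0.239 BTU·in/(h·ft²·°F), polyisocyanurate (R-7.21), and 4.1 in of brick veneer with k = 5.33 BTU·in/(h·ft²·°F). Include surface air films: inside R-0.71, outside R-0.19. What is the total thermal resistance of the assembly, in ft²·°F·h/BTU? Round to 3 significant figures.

7.08/0.239 = 29.62
4.1/5.33 = 0.7692
R_total = 0.71 + 0.248 + 29.62 + 7.21 + 0.7692 + 0.19 = 38.75 ft²·°F·h/BTU

38.8 ft²·°F·h/BTU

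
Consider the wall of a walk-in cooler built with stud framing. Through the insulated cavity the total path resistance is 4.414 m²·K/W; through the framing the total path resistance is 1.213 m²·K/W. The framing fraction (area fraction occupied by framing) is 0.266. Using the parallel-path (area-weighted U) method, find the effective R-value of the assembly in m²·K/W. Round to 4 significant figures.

U_eff = 0.734/4.414 + 0.266/1.213 = 0.16629 + 0.21929 = 0.38558
R_eff = 1/U_eff = 2.5935 m²·K/W

2.593 m²·K/W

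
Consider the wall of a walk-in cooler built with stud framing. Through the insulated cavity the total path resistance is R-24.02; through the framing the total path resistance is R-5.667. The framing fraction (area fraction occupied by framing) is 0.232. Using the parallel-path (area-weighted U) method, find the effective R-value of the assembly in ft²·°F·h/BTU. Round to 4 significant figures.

U_eff = 0.768/24.02 + 0.232/5.667 = 0.031973 + 0.040939 = 0.072912
R_eff = 1/U_eff = 13.715 ft²·°F·h/BTU

13.72 ft²·°F·h/BTU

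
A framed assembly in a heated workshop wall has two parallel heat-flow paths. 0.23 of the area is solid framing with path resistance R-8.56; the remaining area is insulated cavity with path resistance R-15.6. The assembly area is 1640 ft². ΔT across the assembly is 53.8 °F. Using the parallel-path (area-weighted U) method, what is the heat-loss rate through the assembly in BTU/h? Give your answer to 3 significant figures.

U_eff = 0.77/15.6 + 0.23/8.56 = 0.04936 + 0.02687 = 0.07623
R_eff = 1/U_eff = 13.12 ft²·°F·h/BTU
Q = 1640 × 53.8 / 13.12 = 6726 BTU/h

6730 BTU/h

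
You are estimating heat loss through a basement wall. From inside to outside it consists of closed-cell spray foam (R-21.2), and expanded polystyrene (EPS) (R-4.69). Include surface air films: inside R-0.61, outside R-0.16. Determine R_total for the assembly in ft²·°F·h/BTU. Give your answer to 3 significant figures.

R_total = 0.61 + 21.2 + 4.69 + 0.16 = 26.66 ft²·°F·h/BTU

26.7 ft²·°F·h/BTU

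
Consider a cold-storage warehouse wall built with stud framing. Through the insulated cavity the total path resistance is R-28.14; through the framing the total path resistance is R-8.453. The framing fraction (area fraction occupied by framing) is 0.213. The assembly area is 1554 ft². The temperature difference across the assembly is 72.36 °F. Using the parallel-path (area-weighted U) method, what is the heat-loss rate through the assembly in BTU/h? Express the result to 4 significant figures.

U_eff = 0.787/28.14 + 0.213/8.453 = 0.027967 + 0.025198 = 0.053165
R_eff = 1/U_eff = 18.809 ft²·°F·h/BTU
Q = 1554 × 72.36 / 18.809 = 5978.3 BTU/h

5978 BTU/h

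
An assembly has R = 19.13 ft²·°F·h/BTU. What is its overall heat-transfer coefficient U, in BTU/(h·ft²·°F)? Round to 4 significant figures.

U = 1/R = 1/19.13 = 0.052274

0.05227 BTU/(h·ft²·°F)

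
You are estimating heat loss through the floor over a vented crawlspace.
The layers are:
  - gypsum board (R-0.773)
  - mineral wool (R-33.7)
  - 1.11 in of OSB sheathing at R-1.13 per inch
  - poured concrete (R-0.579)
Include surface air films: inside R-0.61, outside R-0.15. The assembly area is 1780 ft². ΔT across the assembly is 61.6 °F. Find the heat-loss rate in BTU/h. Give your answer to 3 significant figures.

1.11 × 1.13 = 1.254
R_total = 0.61 + 0.773 + 33.7 + 1.254 + 0.579 + 0.15 = 37.07 ft²·°F·h/BTU
Q = A·ΔT/R = 1780 × 61.6 / 37.07 = 2958 BTU/h

2960 BTU/h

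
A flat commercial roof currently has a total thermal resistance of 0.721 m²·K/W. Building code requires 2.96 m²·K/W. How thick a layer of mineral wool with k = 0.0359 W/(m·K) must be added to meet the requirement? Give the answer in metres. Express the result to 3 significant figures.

0.0804 m

ΔR = 2.96 − 0.721 = 2.239 m²·K/W
L = ΔR × k = 2.239 × 0.0359 = 0.08038 m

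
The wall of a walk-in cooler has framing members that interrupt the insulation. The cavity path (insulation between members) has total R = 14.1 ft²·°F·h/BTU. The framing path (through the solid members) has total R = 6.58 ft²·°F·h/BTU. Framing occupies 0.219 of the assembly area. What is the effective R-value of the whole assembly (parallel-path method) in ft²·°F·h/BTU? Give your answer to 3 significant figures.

11.3 ft²·°F·h/BTU

U_eff = 0.781/14.1 + 0.219/6.58 = 0.05539 + 0.03328 = 0.08867
R_eff = 1/U_eff = 11.28 ft²·°F·h/BTU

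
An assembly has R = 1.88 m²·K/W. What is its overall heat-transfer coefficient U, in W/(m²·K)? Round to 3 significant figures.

0.532 W/(m²·K)

U = 1/R = 1/1.88 = 0.5319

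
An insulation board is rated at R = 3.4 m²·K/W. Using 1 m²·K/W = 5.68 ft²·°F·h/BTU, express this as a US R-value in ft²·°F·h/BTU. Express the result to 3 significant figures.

R_US = 3.4 × 5.68 = 19.31

19.3 ft²·°F·h/BTU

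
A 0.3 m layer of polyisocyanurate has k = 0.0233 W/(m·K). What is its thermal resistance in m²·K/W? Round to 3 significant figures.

R = L/k = 0.3/0.0233 = 12.88 m²·K/W

12.9 m²·K/W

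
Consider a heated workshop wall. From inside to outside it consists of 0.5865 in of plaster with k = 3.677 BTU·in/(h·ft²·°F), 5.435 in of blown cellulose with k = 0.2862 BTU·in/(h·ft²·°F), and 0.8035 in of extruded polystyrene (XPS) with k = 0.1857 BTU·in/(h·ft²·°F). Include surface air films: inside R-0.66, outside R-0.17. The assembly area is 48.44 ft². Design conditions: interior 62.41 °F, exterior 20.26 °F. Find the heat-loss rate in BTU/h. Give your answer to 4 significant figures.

84.00 BTU/h

0.5865/3.677 = 0.15951
5.435/0.2862 = 18.99
0.8035/0.1857 = 4.3269
R_total = 0.66 + 0.15951 + 18.99 + 4.3269 + 0.17 = 24.307 ft²·°F·h/BTU
Q = A·ΔT/R = 48.44 × (62.41 − 20.26) / 24.307 = 84 BTU/h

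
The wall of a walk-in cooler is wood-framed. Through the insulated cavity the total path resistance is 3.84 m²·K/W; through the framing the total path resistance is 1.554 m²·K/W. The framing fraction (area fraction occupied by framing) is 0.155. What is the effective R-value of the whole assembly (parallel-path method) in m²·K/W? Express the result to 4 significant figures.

3.127 m²·K/W

U_eff = 0.845/3.84 + 0.155/1.554 = 0.22005 + 0.099743 = 0.31979
R_eff = 1/U_eff = 3.127 m²·K/W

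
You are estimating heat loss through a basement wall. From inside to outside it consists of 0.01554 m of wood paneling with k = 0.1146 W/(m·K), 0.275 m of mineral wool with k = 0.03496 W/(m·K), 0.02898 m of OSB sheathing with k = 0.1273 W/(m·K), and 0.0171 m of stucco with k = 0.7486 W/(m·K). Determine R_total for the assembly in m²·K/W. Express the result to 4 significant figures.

0.01554/0.1146 = 0.1356
0.275/0.03496 = 7.8661
0.02898/0.1273 = 0.22765
0.0171/0.7486 = 0.022843
R_total = 0.1356 + 7.8661 + 0.22765 + 0.022843 = 8.2522 m²·K/W

8.252 m²·K/W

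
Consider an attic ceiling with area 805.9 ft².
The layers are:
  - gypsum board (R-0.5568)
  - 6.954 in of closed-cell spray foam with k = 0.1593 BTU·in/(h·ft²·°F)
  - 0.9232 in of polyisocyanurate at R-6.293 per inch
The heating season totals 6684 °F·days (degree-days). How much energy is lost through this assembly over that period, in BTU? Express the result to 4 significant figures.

2585000 BTU

6.954/0.1593 = 43.653
0.9232 × 6.293 = 5.8097
R_total = 0.5568 + 43.653 + 5.8097 = 50.02 ft²·°F·h/BTU
E = A × HDD × 24 / R = 805.9 × 6684 × 24 / 50.02 = 2584600 BTU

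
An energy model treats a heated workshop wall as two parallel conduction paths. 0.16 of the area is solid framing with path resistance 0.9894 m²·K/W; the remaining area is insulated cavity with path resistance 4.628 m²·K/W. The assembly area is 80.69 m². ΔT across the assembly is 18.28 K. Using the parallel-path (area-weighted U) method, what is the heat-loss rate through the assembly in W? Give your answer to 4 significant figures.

506.3 W

U_eff = 0.84/4.628 + 0.16/0.9894 = 0.1815 + 0.16171 = 0.34322
R_eff = 1/U_eff = 2.9136 m²·K/W
Q = 80.69 × 18.28 / 2.9136 = 506.25 W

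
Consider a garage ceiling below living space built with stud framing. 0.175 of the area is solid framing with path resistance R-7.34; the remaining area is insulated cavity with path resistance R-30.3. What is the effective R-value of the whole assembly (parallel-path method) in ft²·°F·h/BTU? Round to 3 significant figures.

19.6 ft²·°F·h/BTU

U_eff = 0.825/30.3 + 0.175/7.34 = 0.02723 + 0.02384 = 0.05107
R_eff = 1/U_eff = 19.58 ft²·°F·h/BTU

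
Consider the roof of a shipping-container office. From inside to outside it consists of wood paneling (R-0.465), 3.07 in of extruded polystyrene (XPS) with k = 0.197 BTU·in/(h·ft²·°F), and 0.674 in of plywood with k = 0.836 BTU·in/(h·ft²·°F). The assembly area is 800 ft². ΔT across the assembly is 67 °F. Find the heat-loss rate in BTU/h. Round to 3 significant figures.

3180 BTU/h

3.07/0.197 = 15.58
0.674/0.836 = 0.8062
R_total = 0.465 + 15.58 + 0.8062 = 16.85 ft²·°F·h/BTU
Q = A·ΔT/R = 800 × 67 / 16.85 = 3180 BTU/h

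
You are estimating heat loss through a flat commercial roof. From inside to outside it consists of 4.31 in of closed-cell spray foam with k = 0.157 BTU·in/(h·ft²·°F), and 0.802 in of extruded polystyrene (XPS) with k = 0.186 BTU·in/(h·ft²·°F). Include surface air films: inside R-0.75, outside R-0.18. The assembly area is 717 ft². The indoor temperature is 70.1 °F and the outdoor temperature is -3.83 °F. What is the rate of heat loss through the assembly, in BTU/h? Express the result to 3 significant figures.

4.31/0.157 = 27.45
0.802/0.186 = 4.312
R_total = 0.75 + 27.45 + 4.312 + 0.18 = 32.69 ft²·°F·h/BTU
Q = A·ΔT/R = 717 × (70.1 − (-3.83)) / 32.69 = 1621 BTU/h

1620 BTU/h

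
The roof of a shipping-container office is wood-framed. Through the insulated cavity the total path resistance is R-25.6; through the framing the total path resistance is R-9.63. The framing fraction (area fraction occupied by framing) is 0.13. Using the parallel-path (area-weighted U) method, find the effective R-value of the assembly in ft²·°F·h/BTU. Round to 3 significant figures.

U_eff = 0.87/25.6 + 0.13/9.63 = 0.03398 + 0.0135 = 0.04748
R_eff = 1/U_eff = 21.06 ft²·°F·h/BTU

21.1 ft²·°F·h/BTU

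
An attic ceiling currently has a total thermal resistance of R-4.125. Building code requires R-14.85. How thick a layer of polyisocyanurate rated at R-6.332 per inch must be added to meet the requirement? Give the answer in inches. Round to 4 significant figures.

ΔR = 14.85 − 4.125 = 10.725 ft²·°F·h/BTU
L = ΔR / (R/in) = 10.725/6.332 = 1.6938 in

1.694 in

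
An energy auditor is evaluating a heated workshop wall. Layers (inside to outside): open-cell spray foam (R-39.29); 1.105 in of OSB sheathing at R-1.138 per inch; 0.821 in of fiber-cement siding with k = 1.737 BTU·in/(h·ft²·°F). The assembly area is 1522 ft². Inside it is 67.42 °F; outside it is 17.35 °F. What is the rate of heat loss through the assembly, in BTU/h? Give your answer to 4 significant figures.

1858 BTU/h

1.105 × 1.138 = 1.2575
0.821/1.737 = 0.47265
R_total = 39.29 + 1.2575 + 0.47265 = 41.02 ft²·°F·h/BTU
Q = A·ΔT/R = 1522 × (67.42 − 17.35) / 41.02 = 1857.8 BTU/h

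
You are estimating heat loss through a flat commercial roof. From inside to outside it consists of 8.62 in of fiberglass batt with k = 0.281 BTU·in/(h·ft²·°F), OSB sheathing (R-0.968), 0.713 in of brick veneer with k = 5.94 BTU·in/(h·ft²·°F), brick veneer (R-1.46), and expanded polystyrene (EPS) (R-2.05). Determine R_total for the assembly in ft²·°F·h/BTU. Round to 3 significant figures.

35.3 ft²·°F·h/BTU

8.62/0.281 = 30.68
0.713/5.94 = 0.12
R_total = 30.68 + 0.968 + 0.12 + 1.46 + 2.05 = 35.27 ft²·°F·h/BTU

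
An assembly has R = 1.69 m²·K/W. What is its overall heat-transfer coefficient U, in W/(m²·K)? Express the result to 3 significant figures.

0.592 W/(m²·K)

U = 1/R = 1/1.69 = 0.5917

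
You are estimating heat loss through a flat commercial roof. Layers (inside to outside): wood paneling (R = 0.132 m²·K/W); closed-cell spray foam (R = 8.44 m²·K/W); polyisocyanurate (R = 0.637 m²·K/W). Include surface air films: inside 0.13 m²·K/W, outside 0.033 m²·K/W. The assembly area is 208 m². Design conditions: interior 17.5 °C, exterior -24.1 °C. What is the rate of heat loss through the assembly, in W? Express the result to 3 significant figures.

R_total = 0.13 + 0.132 + 8.44 + 0.637 + 0.033 = 9.372 m²·K/W
Q = A·ΔT/R = 208 × (17.5 − (-24.1)) / 9.372 = 923.3 W

923 W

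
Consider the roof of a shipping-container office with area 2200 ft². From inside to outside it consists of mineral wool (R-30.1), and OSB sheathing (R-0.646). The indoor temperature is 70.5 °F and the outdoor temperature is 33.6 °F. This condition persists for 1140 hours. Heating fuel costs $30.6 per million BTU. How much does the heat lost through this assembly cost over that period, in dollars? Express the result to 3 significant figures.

R_total = 30.1 + 0.646 = 30.75 ft²·°F·h/BTU
Q = 2200 × (70.5 − 33.6) / 30.75 = 2640 BTU/h
E = 2640 × 1140 = 3010000 BTU
Cost = 3010000/10⁶ × 30.6 = $92.11

92.1 dollars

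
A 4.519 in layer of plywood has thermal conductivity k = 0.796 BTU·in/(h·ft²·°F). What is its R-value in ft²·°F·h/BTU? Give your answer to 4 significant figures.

R = L/k = 4.519/0.796 = 5.6771 ft²·°F·h/BTU

5.677 ft²·°F·h/BTU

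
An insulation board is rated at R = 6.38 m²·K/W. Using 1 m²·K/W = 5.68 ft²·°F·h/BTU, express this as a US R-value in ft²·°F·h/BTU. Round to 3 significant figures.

R_US = 6.38 × 5.68 = 36.24

36.2 ft²·°F·h/BTU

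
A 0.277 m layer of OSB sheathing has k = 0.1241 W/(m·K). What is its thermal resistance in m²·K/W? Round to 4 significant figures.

2.232 m²·K/W

R = L/k = 0.277/0.1241 = 2.2321 m²·K/W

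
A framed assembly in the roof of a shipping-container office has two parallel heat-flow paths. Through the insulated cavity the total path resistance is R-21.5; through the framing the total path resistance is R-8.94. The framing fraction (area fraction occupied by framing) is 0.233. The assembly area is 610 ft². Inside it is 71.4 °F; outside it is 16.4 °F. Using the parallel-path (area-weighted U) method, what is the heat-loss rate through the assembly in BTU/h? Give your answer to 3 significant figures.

U_eff = 0.767/21.5 + 0.233/8.94 = 0.03567 + 0.02606 = 0.06174
R_eff = 1/U_eff = 16.2 ft²·°F·h/BTU
Q = 610 × (71.4 − 16.4) / 16.2 = 2071 BTU/h

2070 BTU/h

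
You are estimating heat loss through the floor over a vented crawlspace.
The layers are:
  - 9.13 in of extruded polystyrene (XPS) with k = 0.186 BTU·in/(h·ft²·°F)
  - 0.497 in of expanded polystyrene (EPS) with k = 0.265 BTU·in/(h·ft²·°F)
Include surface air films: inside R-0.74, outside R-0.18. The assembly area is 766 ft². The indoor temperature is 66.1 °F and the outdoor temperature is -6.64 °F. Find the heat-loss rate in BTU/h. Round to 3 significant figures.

9.13/0.186 = 49.09
0.497/0.265 = 1.875
R_total = 0.74 + 49.09 + 1.875 + 0.18 = 51.88 ft²·°F·h/BTU
Q = A·ΔT/R = 766 × (66.1 − (-6.64)) / 51.88 = 1074 BTU/h

1070 BTU/h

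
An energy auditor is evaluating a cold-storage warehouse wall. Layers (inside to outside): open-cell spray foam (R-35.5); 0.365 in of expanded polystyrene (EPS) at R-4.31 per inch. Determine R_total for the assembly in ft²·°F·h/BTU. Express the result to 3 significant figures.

37.1 ft²·°F·h/BTU

0.365 × 4.31 = 1.573
R_total = 35.5 + 1.573 = 37.07 ft²·°F·h/BTU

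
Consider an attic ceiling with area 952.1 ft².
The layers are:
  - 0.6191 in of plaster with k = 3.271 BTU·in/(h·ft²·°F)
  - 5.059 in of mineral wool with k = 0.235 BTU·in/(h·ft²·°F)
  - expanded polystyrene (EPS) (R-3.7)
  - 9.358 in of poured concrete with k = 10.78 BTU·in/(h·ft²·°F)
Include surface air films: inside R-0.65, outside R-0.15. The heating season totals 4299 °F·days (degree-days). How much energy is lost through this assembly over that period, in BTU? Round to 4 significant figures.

0.6191/3.271 = 0.18927
5.059/0.235 = 21.528
9.358/10.78 = 0.86809
R_total = 0.65 + 0.18927 + 21.528 + 3.7 + 0.86809 + 0.15 = 27.085 ft²·°F·h/BTU
E = A × HDD × 24 / R = 952.1 × 4299 × 24 / 27.085 = 3626900 BTU

3627000 BTU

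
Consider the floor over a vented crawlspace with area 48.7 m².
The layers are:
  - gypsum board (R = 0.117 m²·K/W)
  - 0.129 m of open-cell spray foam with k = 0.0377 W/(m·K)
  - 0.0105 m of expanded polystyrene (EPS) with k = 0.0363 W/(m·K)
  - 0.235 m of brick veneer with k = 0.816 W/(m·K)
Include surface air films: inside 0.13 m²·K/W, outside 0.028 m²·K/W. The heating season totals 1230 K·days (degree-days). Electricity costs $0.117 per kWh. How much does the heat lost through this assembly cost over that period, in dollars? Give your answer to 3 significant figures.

0.129/0.0377 = 3.422
0.0105/0.0363 = 0.2893
0.235/0.816 = 0.288
R_total = 0.13 + 0.117 + 3.422 + 0.2893 + 0.288 + 0.028 = 4.274 m²·K/W
E = A × HDD × 24 / R / 1000 = 48.7 × 1230 × 24 / 4.274 / 1000 = 336.4 kWh
Cost = 336.4 × 0.117 = $39.35

39.4 dollars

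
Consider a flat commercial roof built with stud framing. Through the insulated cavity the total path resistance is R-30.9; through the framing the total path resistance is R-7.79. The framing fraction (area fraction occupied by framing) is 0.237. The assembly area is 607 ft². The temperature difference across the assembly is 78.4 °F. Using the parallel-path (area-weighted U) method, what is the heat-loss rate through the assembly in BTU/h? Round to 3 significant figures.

U_eff = 0.763/30.9 + 0.237/7.79 = 0.02469 + 0.03042 = 0.05512
R_eff = 1/U_eff = 18.14 ft²·°F·h/BTU
Q = 607 × 78.4 / 18.14 = 2623 BTU/h

2620 BTU/h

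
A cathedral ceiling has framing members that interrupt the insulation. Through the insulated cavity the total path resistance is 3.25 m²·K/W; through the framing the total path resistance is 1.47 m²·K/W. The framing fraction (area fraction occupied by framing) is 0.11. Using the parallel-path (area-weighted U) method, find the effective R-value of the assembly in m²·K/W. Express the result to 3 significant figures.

U_eff = 0.89/3.25 + 0.11/1.47 = 0.2738 + 0.07483 = 0.3487
R_eff = 1/U_eff = 2.868 m²·K/W

2.87 m²·K/W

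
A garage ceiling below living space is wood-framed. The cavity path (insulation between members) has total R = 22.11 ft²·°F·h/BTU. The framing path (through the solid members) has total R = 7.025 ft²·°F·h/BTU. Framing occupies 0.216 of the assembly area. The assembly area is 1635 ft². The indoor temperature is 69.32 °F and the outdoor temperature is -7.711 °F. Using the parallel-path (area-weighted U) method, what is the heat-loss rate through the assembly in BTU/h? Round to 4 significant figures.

8338 BTU/h

U_eff = 0.784/22.11 + 0.216/7.025 = 0.035459 + 0.030747 = 0.066206
R_eff = 1/U_eff = 15.104 ft²·°F·h/BTU
Q = 1635 × (69.32 − (-7.711)) / 15.104 = 8338.4 BTU/h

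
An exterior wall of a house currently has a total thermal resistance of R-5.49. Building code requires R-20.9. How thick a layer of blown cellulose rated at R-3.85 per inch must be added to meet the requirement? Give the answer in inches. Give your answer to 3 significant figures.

4.00 in

ΔR = 20.9 − 5.49 = 15.41 ft²·°F·h/BTU
L = ΔR / (R/in) = 15.41/3.85 = 4.003 in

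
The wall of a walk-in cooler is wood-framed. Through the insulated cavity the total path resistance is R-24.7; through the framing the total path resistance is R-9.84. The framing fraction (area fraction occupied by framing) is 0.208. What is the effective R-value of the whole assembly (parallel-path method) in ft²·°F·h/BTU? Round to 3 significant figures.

U_eff = 0.792/24.7 + 0.208/9.84 = 0.03206 + 0.02114 = 0.0532
R_eff = 1/U_eff = 18.8 ft²·°F·h/BTU

18.8 ft²·°F·h/BTU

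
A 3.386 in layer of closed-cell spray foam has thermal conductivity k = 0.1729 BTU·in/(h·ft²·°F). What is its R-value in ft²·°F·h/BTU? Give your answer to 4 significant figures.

R = L/k = 3.386/0.1729 = 19.584 ft²·°F·h/BTU

19.58 ft²·°F·h/BTU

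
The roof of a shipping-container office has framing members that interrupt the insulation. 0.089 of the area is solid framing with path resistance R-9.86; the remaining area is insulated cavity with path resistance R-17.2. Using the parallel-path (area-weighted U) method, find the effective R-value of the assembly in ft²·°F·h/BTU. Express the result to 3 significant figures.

U_eff = 0.911/17.2 + 0.089/9.86 = 0.05297 + 0.009026 = 0.06199
R_eff = 1/U_eff = 16.13 ft²·°F·h/BTU

16.1 ft²·°F·h/BTU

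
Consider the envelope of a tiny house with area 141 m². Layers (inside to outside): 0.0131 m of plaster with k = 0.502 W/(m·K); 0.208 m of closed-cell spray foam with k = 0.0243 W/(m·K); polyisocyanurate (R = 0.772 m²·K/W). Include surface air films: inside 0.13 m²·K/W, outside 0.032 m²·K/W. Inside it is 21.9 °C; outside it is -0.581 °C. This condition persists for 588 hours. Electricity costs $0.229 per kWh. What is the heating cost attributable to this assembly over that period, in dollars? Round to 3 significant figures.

0.0131/0.502 = 0.0261
0.208/0.0243 = 8.56
R_total = 0.13 + 0.0261 + 8.56 + 0.772 + 0.032 = 9.52 m²·K/W
Q = 141 × (21.9 − (-0.581)) / 9.52 = 333 W
E = 333 W × 588 h / 1000 = 195.8 kWh
Cost = 195.8 × 0.229 = $44.84

44.8 dollars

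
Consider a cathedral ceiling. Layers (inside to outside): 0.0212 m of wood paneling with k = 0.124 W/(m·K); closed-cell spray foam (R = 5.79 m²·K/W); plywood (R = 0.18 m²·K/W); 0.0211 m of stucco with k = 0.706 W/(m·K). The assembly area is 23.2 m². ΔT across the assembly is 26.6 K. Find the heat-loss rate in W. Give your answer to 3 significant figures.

0.0212/0.124 = 0.171
0.0211/0.706 = 0.02989
R_total = 0.171 + 5.79 + 0.18 + 0.02989 = 6.171 m²·K/W
Q = A·ΔT/R = 23.2 × 26.6 / 6.171 = 100 W

100 W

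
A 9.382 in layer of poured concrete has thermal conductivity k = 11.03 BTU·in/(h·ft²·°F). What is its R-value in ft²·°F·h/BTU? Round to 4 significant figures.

0.8506 ft²·°F·h/BTU

R = L/k = 9.382/11.03 = 0.85059 ft²·°F·h/BTU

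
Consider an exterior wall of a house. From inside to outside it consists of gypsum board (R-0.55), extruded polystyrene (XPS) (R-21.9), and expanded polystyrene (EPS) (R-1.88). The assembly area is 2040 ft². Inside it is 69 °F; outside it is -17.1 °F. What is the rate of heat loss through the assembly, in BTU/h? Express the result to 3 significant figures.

R_total = 0.55 + 21.9 + 1.88 = 24.33 ft²·°F·h/BTU
Q = A·ΔT/R = 2040 × (69 − (-17.1)) / 24.33 = 7219 BTU/h

7220 BTU/h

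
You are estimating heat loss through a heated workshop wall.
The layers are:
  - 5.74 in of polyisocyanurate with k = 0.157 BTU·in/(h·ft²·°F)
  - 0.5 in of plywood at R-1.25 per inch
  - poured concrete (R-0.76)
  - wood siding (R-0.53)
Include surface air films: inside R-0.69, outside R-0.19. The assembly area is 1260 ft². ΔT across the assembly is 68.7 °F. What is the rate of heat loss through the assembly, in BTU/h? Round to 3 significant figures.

5.74/0.157 = 36.56
0.5 × 1.25 = 0.625
R_total = 0.69 + 36.56 + 0.625 + 0.76 + 0.53 + 0.19 = 39.36 ft²·°F·h/BTU
Q = A·ΔT/R = 1260 × 68.7 / 39.36 = 2199 BTU/h

2200 BTU/h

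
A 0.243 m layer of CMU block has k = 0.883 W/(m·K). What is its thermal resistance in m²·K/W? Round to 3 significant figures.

0.275 m²·K/W

R = L/k = 0.243/0.883 = 0.2752 m²·K/W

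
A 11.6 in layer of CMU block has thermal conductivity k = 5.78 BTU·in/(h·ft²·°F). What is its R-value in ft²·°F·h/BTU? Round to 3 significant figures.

2.01 ft²·°F·h/BTU

R = L/k = 11.6/5.78 = 2.007 ft²·°F·h/BTU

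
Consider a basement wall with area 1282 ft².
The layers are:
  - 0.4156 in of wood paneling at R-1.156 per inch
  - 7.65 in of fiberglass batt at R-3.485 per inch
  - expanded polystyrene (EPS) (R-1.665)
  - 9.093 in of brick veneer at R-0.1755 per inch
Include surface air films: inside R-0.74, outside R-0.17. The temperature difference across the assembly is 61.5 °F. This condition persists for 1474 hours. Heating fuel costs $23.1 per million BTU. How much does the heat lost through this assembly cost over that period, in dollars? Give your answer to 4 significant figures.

85.74 dollars

0.4156 × 1.156 = 0.48043
7.65 × 3.485 = 26.66
9.093 × 0.1755 = 1.5958
R_total = 0.74 + 0.48043 + 26.66 + 1.665 + 1.5958 + 0.17 = 31.312 ft²·°F·h/BTU
Q = 1282 × 61.5 / 31.312 = 2518 BTU/h
E = 2518 × 1474 = 3711600 BTU
Cost = 3711600/10⁶ × 23.1 = $85.737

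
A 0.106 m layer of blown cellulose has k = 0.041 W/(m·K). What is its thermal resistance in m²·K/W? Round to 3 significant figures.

2.59 m²·K/W

R = L/k = 0.106/0.041 = 2.585 m²·K/W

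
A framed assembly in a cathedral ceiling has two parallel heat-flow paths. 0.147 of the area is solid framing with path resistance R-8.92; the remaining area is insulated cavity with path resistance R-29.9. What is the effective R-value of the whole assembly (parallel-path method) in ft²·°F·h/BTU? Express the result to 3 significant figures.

U_eff = 0.853/29.9 + 0.147/8.92 = 0.02853 + 0.01648 = 0.04501
R_eff = 1/U_eff = 22.22 ft²·°F·h/BTU

22.2 ft²·°F·h/BTU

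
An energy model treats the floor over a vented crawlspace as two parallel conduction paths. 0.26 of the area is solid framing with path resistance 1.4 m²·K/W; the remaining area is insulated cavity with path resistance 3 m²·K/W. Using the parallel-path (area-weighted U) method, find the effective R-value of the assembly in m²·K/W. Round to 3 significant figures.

U_eff = 0.74/3 + 0.26/1.4 = 0.2467 + 0.1857 = 0.4324
R_eff = 1/U_eff = 2.313 m²·K/W

2.31 m²·K/W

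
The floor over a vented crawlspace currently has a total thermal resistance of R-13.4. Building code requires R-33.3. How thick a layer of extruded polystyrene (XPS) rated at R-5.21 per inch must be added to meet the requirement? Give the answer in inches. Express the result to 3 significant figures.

ΔR = 33.3 − 13.4 = 19.9 ft²·°F·h/BTU
L = ΔR / (R/in) = 19.9/5.21 = 3.82 in

3.82 in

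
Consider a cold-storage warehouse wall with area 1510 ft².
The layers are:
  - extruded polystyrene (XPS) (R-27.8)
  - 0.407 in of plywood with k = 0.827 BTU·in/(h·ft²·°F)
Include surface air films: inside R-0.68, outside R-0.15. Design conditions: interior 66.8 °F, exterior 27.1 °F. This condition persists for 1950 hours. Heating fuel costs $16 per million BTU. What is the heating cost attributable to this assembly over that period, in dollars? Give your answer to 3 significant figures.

64.2 dollars

0.407/0.827 = 0.4921
R_total = 0.68 + 27.8 + 0.4921 + 0.15 = 29.12 ft²·°F·h/BTU
Q = 1510 × (66.8 − 27.1) / 29.12 = 2058 BTU/h
E = 2058 × 1950 = 4014000 BTU
Cost = 4014000/10⁶ × 16 = $64.22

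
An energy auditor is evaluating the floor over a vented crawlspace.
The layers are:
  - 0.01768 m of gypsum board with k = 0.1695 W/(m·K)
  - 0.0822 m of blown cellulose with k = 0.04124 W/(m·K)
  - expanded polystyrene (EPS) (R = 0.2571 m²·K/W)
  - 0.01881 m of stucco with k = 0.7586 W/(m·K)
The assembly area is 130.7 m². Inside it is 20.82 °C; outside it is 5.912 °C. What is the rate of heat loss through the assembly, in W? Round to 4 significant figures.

818.9 W

0.01768/0.1695 = 0.10431
0.0822/0.04124 = 1.9932
0.01881/0.7586 = 0.024796
R_total = 0.10431 + 1.9932 + 0.2571 + 0.024796 = 2.3794 m²·K/W
Q = A·ΔT/R = 130.7 × (20.82 − 5.912) / 2.3794 = 818.89 W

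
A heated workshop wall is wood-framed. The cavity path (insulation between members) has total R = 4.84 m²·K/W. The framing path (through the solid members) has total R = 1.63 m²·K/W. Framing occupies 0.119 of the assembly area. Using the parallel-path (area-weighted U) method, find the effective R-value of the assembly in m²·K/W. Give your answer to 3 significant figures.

3.92 m²·K/W

U_eff = 0.881/4.84 + 0.119/1.63 = 0.182 + 0.07301 = 0.255
R_eff = 1/U_eff = 3.921 m²·K/W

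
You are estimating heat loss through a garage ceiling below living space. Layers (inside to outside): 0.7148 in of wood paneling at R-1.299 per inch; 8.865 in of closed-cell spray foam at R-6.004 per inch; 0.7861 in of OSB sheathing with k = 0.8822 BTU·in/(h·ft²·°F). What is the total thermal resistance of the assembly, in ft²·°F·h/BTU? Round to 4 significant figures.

0.7148 × 1.299 = 0.92853
8.865 × 6.004 = 53.225
0.7861/0.8822 = 0.89107
R_total = 0.92853 + 53.225 + 0.89107 = 55.045 ft²·°F·h/BTU

55.05 ft²·°F·h/BTU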